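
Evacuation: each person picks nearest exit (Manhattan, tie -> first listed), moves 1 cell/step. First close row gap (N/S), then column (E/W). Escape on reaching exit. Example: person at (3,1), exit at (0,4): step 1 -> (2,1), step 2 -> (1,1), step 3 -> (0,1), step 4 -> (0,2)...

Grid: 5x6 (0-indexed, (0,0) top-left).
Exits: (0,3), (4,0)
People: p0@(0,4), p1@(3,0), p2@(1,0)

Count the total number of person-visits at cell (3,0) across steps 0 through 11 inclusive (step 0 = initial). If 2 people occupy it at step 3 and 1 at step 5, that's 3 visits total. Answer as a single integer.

Answer: 2

Derivation:
Step 0: p0@(0,4) p1@(3,0) p2@(1,0) -> at (3,0): 1 [p1], cum=1
Step 1: p0@ESC p1@ESC p2@(2,0) -> at (3,0): 0 [-], cum=1
Step 2: p0@ESC p1@ESC p2@(3,0) -> at (3,0): 1 [p2], cum=2
Step 3: p0@ESC p1@ESC p2@ESC -> at (3,0): 0 [-], cum=2
Total visits = 2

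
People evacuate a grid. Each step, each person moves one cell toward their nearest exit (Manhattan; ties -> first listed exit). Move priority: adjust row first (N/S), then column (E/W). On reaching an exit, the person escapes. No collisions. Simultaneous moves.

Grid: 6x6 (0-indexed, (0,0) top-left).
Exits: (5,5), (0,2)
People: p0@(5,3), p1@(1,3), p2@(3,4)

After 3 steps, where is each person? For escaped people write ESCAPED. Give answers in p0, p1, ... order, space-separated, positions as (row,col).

Step 1: p0:(5,3)->(5,4) | p1:(1,3)->(0,3) | p2:(3,4)->(4,4)
Step 2: p0:(5,4)->(5,5)->EXIT | p1:(0,3)->(0,2)->EXIT | p2:(4,4)->(5,4)
Step 3: p0:escaped | p1:escaped | p2:(5,4)->(5,5)->EXIT

ESCAPED ESCAPED ESCAPED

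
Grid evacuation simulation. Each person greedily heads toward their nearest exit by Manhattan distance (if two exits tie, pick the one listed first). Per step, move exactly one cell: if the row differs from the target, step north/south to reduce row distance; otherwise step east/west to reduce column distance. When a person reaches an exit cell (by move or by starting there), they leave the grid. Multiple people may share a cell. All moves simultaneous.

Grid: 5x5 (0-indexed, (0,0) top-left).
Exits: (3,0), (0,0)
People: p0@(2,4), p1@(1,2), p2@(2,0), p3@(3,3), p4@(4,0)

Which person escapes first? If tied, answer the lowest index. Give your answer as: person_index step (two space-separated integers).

Step 1: p0:(2,4)->(3,4) | p1:(1,2)->(0,2) | p2:(2,0)->(3,0)->EXIT | p3:(3,3)->(3,2) | p4:(4,0)->(3,0)->EXIT
Step 2: p0:(3,4)->(3,3) | p1:(0,2)->(0,1) | p2:escaped | p3:(3,2)->(3,1) | p4:escaped
Step 3: p0:(3,3)->(3,2) | p1:(0,1)->(0,0)->EXIT | p2:escaped | p3:(3,1)->(3,0)->EXIT | p4:escaped
Step 4: p0:(3,2)->(3,1) | p1:escaped | p2:escaped | p3:escaped | p4:escaped
Step 5: p0:(3,1)->(3,0)->EXIT | p1:escaped | p2:escaped | p3:escaped | p4:escaped
Exit steps: [5, 3, 1, 3, 1]
First to escape: p2 at step 1

Answer: 2 1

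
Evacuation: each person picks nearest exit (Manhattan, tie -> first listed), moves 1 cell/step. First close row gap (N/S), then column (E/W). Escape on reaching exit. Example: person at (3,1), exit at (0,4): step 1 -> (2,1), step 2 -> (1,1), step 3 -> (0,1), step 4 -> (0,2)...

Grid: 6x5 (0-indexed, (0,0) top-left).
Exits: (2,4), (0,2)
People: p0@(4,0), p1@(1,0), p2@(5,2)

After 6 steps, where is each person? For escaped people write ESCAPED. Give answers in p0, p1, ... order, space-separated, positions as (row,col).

Step 1: p0:(4,0)->(3,0) | p1:(1,0)->(0,0) | p2:(5,2)->(4,2)
Step 2: p0:(3,0)->(2,0) | p1:(0,0)->(0,1) | p2:(4,2)->(3,2)
Step 3: p0:(2,0)->(2,1) | p1:(0,1)->(0,2)->EXIT | p2:(3,2)->(2,2)
Step 4: p0:(2,1)->(2,2) | p1:escaped | p2:(2,2)->(2,3)
Step 5: p0:(2,2)->(2,3) | p1:escaped | p2:(2,3)->(2,4)->EXIT
Step 6: p0:(2,3)->(2,4)->EXIT | p1:escaped | p2:escaped

ESCAPED ESCAPED ESCAPED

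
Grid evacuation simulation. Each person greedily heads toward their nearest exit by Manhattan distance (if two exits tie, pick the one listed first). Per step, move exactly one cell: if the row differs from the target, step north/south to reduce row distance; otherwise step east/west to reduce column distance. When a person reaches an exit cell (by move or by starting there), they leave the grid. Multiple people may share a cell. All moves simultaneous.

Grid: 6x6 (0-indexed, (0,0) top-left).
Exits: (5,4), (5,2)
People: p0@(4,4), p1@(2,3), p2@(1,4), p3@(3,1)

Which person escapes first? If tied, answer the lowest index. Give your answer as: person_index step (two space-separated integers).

Answer: 0 1

Derivation:
Step 1: p0:(4,4)->(5,4)->EXIT | p1:(2,3)->(3,3) | p2:(1,4)->(2,4) | p3:(3,1)->(4,1)
Step 2: p0:escaped | p1:(3,3)->(4,3) | p2:(2,4)->(3,4) | p3:(4,1)->(5,1)
Step 3: p0:escaped | p1:(4,3)->(5,3) | p2:(3,4)->(4,4) | p3:(5,1)->(5,2)->EXIT
Step 4: p0:escaped | p1:(5,3)->(5,4)->EXIT | p2:(4,4)->(5,4)->EXIT | p3:escaped
Exit steps: [1, 4, 4, 3]
First to escape: p0 at step 1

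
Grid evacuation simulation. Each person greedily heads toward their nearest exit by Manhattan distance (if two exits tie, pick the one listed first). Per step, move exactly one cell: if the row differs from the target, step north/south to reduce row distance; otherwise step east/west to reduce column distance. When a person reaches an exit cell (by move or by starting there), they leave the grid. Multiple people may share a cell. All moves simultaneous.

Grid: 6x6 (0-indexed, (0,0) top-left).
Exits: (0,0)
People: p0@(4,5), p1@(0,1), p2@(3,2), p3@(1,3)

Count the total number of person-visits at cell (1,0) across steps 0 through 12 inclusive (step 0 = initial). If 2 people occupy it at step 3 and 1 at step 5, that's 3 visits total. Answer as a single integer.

Step 0: p0@(4,5) p1@(0,1) p2@(3,2) p3@(1,3) -> at (1,0): 0 [-], cum=0
Step 1: p0@(3,5) p1@ESC p2@(2,2) p3@(0,3) -> at (1,0): 0 [-], cum=0
Step 2: p0@(2,5) p1@ESC p2@(1,2) p3@(0,2) -> at (1,0): 0 [-], cum=0
Step 3: p0@(1,5) p1@ESC p2@(0,2) p3@(0,1) -> at (1,0): 0 [-], cum=0
Step 4: p0@(0,5) p1@ESC p2@(0,1) p3@ESC -> at (1,0): 0 [-], cum=0
Step 5: p0@(0,4) p1@ESC p2@ESC p3@ESC -> at (1,0): 0 [-], cum=0
Step 6: p0@(0,3) p1@ESC p2@ESC p3@ESC -> at (1,0): 0 [-], cum=0
Step 7: p0@(0,2) p1@ESC p2@ESC p3@ESC -> at (1,0): 0 [-], cum=0
Step 8: p0@(0,1) p1@ESC p2@ESC p3@ESC -> at (1,0): 0 [-], cum=0
Step 9: p0@ESC p1@ESC p2@ESC p3@ESC -> at (1,0): 0 [-], cum=0
Total visits = 0

Answer: 0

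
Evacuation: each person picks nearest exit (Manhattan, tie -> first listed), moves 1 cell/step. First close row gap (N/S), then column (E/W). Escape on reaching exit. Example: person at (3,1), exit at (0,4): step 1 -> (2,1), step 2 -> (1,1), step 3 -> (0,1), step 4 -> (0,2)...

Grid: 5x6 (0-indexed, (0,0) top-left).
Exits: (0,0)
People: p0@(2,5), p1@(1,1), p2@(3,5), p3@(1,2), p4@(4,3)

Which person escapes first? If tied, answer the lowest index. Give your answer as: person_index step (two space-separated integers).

Answer: 1 2

Derivation:
Step 1: p0:(2,5)->(1,5) | p1:(1,1)->(0,1) | p2:(3,5)->(2,5) | p3:(1,2)->(0,2) | p4:(4,3)->(3,3)
Step 2: p0:(1,5)->(0,5) | p1:(0,1)->(0,0)->EXIT | p2:(2,5)->(1,5) | p3:(0,2)->(0,1) | p4:(3,3)->(2,3)
Step 3: p0:(0,5)->(0,4) | p1:escaped | p2:(1,5)->(0,5) | p3:(0,1)->(0,0)->EXIT | p4:(2,3)->(1,3)
Step 4: p0:(0,4)->(0,3) | p1:escaped | p2:(0,5)->(0,4) | p3:escaped | p4:(1,3)->(0,3)
Step 5: p0:(0,3)->(0,2) | p1:escaped | p2:(0,4)->(0,3) | p3:escaped | p4:(0,3)->(0,2)
Step 6: p0:(0,2)->(0,1) | p1:escaped | p2:(0,3)->(0,2) | p3:escaped | p4:(0,2)->(0,1)
Step 7: p0:(0,1)->(0,0)->EXIT | p1:escaped | p2:(0,2)->(0,1) | p3:escaped | p4:(0,1)->(0,0)->EXIT
Step 8: p0:escaped | p1:escaped | p2:(0,1)->(0,0)->EXIT | p3:escaped | p4:escaped
Exit steps: [7, 2, 8, 3, 7]
First to escape: p1 at step 2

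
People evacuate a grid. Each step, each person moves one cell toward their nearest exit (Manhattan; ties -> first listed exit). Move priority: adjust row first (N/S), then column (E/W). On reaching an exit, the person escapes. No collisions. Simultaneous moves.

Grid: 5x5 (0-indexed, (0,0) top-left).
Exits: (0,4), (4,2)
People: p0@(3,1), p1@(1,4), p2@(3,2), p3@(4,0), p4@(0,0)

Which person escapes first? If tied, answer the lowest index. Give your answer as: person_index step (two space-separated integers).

Step 1: p0:(3,1)->(4,1) | p1:(1,4)->(0,4)->EXIT | p2:(3,2)->(4,2)->EXIT | p3:(4,0)->(4,1) | p4:(0,0)->(0,1)
Step 2: p0:(4,1)->(4,2)->EXIT | p1:escaped | p2:escaped | p3:(4,1)->(4,2)->EXIT | p4:(0,1)->(0,2)
Step 3: p0:escaped | p1:escaped | p2:escaped | p3:escaped | p4:(0,2)->(0,3)
Step 4: p0:escaped | p1:escaped | p2:escaped | p3:escaped | p4:(0,3)->(0,4)->EXIT
Exit steps: [2, 1, 1, 2, 4]
First to escape: p1 at step 1

Answer: 1 1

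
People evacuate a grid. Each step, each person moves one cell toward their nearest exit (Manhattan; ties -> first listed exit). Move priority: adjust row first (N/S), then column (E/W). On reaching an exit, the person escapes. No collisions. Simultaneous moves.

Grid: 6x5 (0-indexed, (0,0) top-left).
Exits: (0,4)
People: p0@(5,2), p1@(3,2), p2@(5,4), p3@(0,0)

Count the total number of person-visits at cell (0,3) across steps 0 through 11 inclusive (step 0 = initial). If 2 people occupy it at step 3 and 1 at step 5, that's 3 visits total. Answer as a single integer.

Answer: 3

Derivation:
Step 0: p0@(5,2) p1@(3,2) p2@(5,4) p3@(0,0) -> at (0,3): 0 [-], cum=0
Step 1: p0@(4,2) p1@(2,2) p2@(4,4) p3@(0,1) -> at (0,3): 0 [-], cum=0
Step 2: p0@(3,2) p1@(1,2) p2@(3,4) p3@(0,2) -> at (0,3): 0 [-], cum=0
Step 3: p0@(2,2) p1@(0,2) p2@(2,4) p3@(0,3) -> at (0,3): 1 [p3], cum=1
Step 4: p0@(1,2) p1@(0,3) p2@(1,4) p3@ESC -> at (0,3): 1 [p1], cum=2
Step 5: p0@(0,2) p1@ESC p2@ESC p3@ESC -> at (0,3): 0 [-], cum=2
Step 6: p0@(0,3) p1@ESC p2@ESC p3@ESC -> at (0,3): 1 [p0], cum=3
Step 7: p0@ESC p1@ESC p2@ESC p3@ESC -> at (0,3): 0 [-], cum=3
Total visits = 3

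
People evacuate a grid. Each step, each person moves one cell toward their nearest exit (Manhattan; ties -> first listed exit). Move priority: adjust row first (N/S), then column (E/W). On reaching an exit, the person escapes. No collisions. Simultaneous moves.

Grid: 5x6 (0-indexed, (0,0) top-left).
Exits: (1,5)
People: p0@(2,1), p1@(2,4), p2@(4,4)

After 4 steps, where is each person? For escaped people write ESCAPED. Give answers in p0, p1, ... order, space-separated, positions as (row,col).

Step 1: p0:(2,1)->(1,1) | p1:(2,4)->(1,4) | p2:(4,4)->(3,4)
Step 2: p0:(1,1)->(1,2) | p1:(1,4)->(1,5)->EXIT | p2:(3,4)->(2,4)
Step 3: p0:(1,2)->(1,3) | p1:escaped | p2:(2,4)->(1,4)
Step 4: p0:(1,3)->(1,4) | p1:escaped | p2:(1,4)->(1,5)->EXIT

(1,4) ESCAPED ESCAPED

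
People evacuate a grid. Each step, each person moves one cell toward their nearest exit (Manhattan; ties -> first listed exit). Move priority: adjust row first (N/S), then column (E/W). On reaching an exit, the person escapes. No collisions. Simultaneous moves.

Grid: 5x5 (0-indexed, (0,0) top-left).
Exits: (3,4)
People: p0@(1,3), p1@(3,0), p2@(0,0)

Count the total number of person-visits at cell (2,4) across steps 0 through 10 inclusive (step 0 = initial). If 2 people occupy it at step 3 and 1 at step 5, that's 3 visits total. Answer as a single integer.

Step 0: p0@(1,3) p1@(3,0) p2@(0,0) -> at (2,4): 0 [-], cum=0
Step 1: p0@(2,3) p1@(3,1) p2@(1,0) -> at (2,4): 0 [-], cum=0
Step 2: p0@(3,3) p1@(3,2) p2@(2,0) -> at (2,4): 0 [-], cum=0
Step 3: p0@ESC p1@(3,3) p2@(3,0) -> at (2,4): 0 [-], cum=0
Step 4: p0@ESC p1@ESC p2@(3,1) -> at (2,4): 0 [-], cum=0
Step 5: p0@ESC p1@ESC p2@(3,2) -> at (2,4): 0 [-], cum=0
Step 6: p0@ESC p1@ESC p2@(3,3) -> at (2,4): 0 [-], cum=0
Step 7: p0@ESC p1@ESC p2@ESC -> at (2,4): 0 [-], cum=0
Total visits = 0

Answer: 0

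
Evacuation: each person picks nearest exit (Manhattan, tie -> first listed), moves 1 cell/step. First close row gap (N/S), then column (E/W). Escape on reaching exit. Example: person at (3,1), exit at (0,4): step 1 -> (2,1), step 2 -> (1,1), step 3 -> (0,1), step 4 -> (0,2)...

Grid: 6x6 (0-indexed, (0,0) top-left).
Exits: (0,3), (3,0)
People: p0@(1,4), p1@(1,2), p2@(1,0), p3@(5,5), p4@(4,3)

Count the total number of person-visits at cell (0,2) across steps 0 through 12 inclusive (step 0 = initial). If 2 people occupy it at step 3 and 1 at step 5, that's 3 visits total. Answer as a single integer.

Step 0: p0@(1,4) p1@(1,2) p2@(1,0) p3@(5,5) p4@(4,3) -> at (0,2): 0 [-], cum=0
Step 1: p0@(0,4) p1@(0,2) p2@(2,0) p3@(4,5) p4@(3,3) -> at (0,2): 1 [p1], cum=1
Step 2: p0@ESC p1@ESC p2@ESC p3@(3,5) p4@(2,3) -> at (0,2): 0 [-], cum=1
Step 3: p0@ESC p1@ESC p2@ESC p3@(2,5) p4@(1,3) -> at (0,2): 0 [-], cum=1
Step 4: p0@ESC p1@ESC p2@ESC p3@(1,5) p4@ESC -> at (0,2): 0 [-], cum=1
Step 5: p0@ESC p1@ESC p2@ESC p3@(0,5) p4@ESC -> at (0,2): 0 [-], cum=1
Step 6: p0@ESC p1@ESC p2@ESC p3@(0,4) p4@ESC -> at (0,2): 0 [-], cum=1
Step 7: p0@ESC p1@ESC p2@ESC p3@ESC p4@ESC -> at (0,2): 0 [-], cum=1
Total visits = 1

Answer: 1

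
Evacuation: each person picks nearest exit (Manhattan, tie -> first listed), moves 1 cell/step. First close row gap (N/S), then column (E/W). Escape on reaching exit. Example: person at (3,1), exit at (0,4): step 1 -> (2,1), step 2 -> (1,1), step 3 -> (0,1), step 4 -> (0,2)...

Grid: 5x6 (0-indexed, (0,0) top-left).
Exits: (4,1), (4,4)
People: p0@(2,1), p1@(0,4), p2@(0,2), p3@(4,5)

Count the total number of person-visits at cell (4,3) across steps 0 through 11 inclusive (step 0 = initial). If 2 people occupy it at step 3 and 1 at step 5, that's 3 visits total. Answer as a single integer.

Answer: 0

Derivation:
Step 0: p0@(2,1) p1@(0,4) p2@(0,2) p3@(4,5) -> at (4,3): 0 [-], cum=0
Step 1: p0@(3,1) p1@(1,4) p2@(1,2) p3@ESC -> at (4,3): 0 [-], cum=0
Step 2: p0@ESC p1@(2,4) p2@(2,2) p3@ESC -> at (4,3): 0 [-], cum=0
Step 3: p0@ESC p1@(3,4) p2@(3,2) p3@ESC -> at (4,3): 0 [-], cum=0
Step 4: p0@ESC p1@ESC p2@(4,2) p3@ESC -> at (4,3): 0 [-], cum=0
Step 5: p0@ESC p1@ESC p2@ESC p3@ESC -> at (4,3): 0 [-], cum=0
Total visits = 0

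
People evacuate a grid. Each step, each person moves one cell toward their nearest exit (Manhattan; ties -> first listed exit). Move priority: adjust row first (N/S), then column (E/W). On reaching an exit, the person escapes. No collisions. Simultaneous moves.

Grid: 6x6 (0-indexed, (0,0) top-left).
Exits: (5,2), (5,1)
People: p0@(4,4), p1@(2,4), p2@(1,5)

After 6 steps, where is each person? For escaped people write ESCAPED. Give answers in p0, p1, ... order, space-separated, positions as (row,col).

Step 1: p0:(4,4)->(5,4) | p1:(2,4)->(3,4) | p2:(1,5)->(2,5)
Step 2: p0:(5,4)->(5,3) | p1:(3,4)->(4,4) | p2:(2,5)->(3,5)
Step 3: p0:(5,3)->(5,2)->EXIT | p1:(4,4)->(5,4) | p2:(3,5)->(4,5)
Step 4: p0:escaped | p1:(5,4)->(5,3) | p2:(4,5)->(5,5)
Step 5: p0:escaped | p1:(5,3)->(5,2)->EXIT | p2:(5,5)->(5,4)
Step 6: p0:escaped | p1:escaped | p2:(5,4)->(5,3)

ESCAPED ESCAPED (5,3)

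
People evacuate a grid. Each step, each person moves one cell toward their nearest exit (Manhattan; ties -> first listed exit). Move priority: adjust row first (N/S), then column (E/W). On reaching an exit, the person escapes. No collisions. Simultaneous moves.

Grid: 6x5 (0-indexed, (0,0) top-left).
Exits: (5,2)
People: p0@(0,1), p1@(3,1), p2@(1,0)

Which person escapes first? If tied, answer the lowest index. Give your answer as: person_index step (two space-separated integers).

Answer: 1 3

Derivation:
Step 1: p0:(0,1)->(1,1) | p1:(3,1)->(4,1) | p2:(1,0)->(2,0)
Step 2: p0:(1,1)->(2,1) | p1:(4,1)->(5,1) | p2:(2,0)->(3,0)
Step 3: p0:(2,1)->(3,1) | p1:(5,1)->(5,2)->EXIT | p2:(3,0)->(4,0)
Step 4: p0:(3,1)->(4,1) | p1:escaped | p2:(4,0)->(5,0)
Step 5: p0:(4,1)->(5,1) | p1:escaped | p2:(5,0)->(5,1)
Step 6: p0:(5,1)->(5,2)->EXIT | p1:escaped | p2:(5,1)->(5,2)->EXIT
Exit steps: [6, 3, 6]
First to escape: p1 at step 3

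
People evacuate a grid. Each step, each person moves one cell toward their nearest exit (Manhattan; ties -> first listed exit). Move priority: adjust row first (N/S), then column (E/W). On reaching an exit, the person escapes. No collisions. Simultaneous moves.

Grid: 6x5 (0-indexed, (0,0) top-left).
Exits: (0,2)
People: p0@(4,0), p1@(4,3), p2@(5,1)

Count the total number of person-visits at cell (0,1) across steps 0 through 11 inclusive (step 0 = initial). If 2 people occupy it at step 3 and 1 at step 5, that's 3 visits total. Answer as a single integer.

Step 0: p0@(4,0) p1@(4,3) p2@(5,1) -> at (0,1): 0 [-], cum=0
Step 1: p0@(3,0) p1@(3,3) p2@(4,1) -> at (0,1): 0 [-], cum=0
Step 2: p0@(2,0) p1@(2,3) p2@(3,1) -> at (0,1): 0 [-], cum=0
Step 3: p0@(1,0) p1@(1,3) p2@(2,1) -> at (0,1): 0 [-], cum=0
Step 4: p0@(0,0) p1@(0,3) p2@(1,1) -> at (0,1): 0 [-], cum=0
Step 5: p0@(0,1) p1@ESC p2@(0,1) -> at (0,1): 2 [p0,p2], cum=2
Step 6: p0@ESC p1@ESC p2@ESC -> at (0,1): 0 [-], cum=2
Total visits = 2

Answer: 2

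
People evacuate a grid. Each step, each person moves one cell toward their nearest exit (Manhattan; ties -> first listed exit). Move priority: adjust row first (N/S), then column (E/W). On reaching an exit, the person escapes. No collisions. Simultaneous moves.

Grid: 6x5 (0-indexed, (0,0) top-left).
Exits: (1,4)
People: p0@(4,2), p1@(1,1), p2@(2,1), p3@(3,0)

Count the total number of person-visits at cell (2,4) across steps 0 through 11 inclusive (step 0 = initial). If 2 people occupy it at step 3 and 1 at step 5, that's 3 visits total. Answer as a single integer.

Step 0: p0@(4,2) p1@(1,1) p2@(2,1) p3@(3,0) -> at (2,4): 0 [-], cum=0
Step 1: p0@(3,2) p1@(1,2) p2@(1,1) p3@(2,0) -> at (2,4): 0 [-], cum=0
Step 2: p0@(2,2) p1@(1,3) p2@(1,2) p3@(1,0) -> at (2,4): 0 [-], cum=0
Step 3: p0@(1,2) p1@ESC p2@(1,3) p3@(1,1) -> at (2,4): 0 [-], cum=0
Step 4: p0@(1,3) p1@ESC p2@ESC p3@(1,2) -> at (2,4): 0 [-], cum=0
Step 5: p0@ESC p1@ESC p2@ESC p3@(1,3) -> at (2,4): 0 [-], cum=0
Step 6: p0@ESC p1@ESC p2@ESC p3@ESC -> at (2,4): 0 [-], cum=0
Total visits = 0

Answer: 0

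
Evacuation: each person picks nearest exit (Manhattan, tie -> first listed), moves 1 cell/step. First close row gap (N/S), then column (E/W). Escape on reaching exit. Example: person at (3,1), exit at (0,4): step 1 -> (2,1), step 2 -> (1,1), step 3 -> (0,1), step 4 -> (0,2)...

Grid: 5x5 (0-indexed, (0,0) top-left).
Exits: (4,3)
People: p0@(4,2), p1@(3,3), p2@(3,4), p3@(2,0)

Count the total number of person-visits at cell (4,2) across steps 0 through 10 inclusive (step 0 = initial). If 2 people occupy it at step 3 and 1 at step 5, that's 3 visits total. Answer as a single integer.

Step 0: p0@(4,2) p1@(3,3) p2@(3,4) p3@(2,0) -> at (4,2): 1 [p0], cum=1
Step 1: p0@ESC p1@ESC p2@(4,4) p3@(3,0) -> at (4,2): 0 [-], cum=1
Step 2: p0@ESC p1@ESC p2@ESC p3@(4,0) -> at (4,2): 0 [-], cum=1
Step 3: p0@ESC p1@ESC p2@ESC p3@(4,1) -> at (4,2): 0 [-], cum=1
Step 4: p0@ESC p1@ESC p2@ESC p3@(4,2) -> at (4,2): 1 [p3], cum=2
Step 5: p0@ESC p1@ESC p2@ESC p3@ESC -> at (4,2): 0 [-], cum=2
Total visits = 2

Answer: 2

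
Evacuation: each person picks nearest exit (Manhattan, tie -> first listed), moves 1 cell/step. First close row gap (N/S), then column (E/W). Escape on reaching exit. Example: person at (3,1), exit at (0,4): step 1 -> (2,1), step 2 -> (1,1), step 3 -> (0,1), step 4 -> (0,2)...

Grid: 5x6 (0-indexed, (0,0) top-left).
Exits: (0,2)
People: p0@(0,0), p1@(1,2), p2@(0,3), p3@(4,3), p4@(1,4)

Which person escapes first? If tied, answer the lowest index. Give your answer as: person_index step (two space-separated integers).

Step 1: p0:(0,0)->(0,1) | p1:(1,2)->(0,2)->EXIT | p2:(0,3)->(0,2)->EXIT | p3:(4,3)->(3,3) | p4:(1,4)->(0,4)
Step 2: p0:(0,1)->(0,2)->EXIT | p1:escaped | p2:escaped | p3:(3,3)->(2,3) | p4:(0,4)->(0,3)
Step 3: p0:escaped | p1:escaped | p2:escaped | p3:(2,3)->(1,3) | p4:(0,3)->(0,2)->EXIT
Step 4: p0:escaped | p1:escaped | p2:escaped | p3:(1,3)->(0,3) | p4:escaped
Step 5: p0:escaped | p1:escaped | p2:escaped | p3:(0,3)->(0,2)->EXIT | p4:escaped
Exit steps: [2, 1, 1, 5, 3]
First to escape: p1 at step 1

Answer: 1 1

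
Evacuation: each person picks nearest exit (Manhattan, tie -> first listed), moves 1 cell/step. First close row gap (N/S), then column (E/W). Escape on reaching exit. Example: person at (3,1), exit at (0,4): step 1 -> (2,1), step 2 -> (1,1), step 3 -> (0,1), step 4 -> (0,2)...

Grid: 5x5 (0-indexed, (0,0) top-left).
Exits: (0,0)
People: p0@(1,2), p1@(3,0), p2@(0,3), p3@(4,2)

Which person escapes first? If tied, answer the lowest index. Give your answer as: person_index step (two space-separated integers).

Answer: 0 3

Derivation:
Step 1: p0:(1,2)->(0,2) | p1:(3,0)->(2,0) | p2:(0,3)->(0,2) | p3:(4,2)->(3,2)
Step 2: p0:(0,2)->(0,1) | p1:(2,0)->(1,0) | p2:(0,2)->(0,1) | p3:(3,2)->(2,2)
Step 3: p0:(0,1)->(0,0)->EXIT | p1:(1,0)->(0,0)->EXIT | p2:(0,1)->(0,0)->EXIT | p3:(2,2)->(1,2)
Step 4: p0:escaped | p1:escaped | p2:escaped | p3:(1,2)->(0,2)
Step 5: p0:escaped | p1:escaped | p2:escaped | p3:(0,2)->(0,1)
Step 6: p0:escaped | p1:escaped | p2:escaped | p3:(0,1)->(0,0)->EXIT
Exit steps: [3, 3, 3, 6]
First to escape: p0 at step 3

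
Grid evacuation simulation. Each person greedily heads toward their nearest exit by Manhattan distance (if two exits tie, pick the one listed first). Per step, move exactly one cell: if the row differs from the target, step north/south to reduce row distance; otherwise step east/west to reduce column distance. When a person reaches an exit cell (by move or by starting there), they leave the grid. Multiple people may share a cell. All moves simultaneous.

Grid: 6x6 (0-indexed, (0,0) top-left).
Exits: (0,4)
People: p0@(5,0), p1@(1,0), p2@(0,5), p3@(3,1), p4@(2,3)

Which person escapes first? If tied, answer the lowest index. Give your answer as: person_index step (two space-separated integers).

Answer: 2 1

Derivation:
Step 1: p0:(5,0)->(4,0) | p1:(1,0)->(0,0) | p2:(0,5)->(0,4)->EXIT | p3:(3,1)->(2,1) | p4:(2,3)->(1,3)
Step 2: p0:(4,0)->(3,0) | p1:(0,0)->(0,1) | p2:escaped | p3:(2,1)->(1,1) | p4:(1,3)->(0,3)
Step 3: p0:(3,0)->(2,0) | p1:(0,1)->(0,2) | p2:escaped | p3:(1,1)->(0,1) | p4:(0,3)->(0,4)->EXIT
Step 4: p0:(2,0)->(1,0) | p1:(0,2)->(0,3) | p2:escaped | p3:(0,1)->(0,2) | p4:escaped
Step 5: p0:(1,0)->(0,0) | p1:(0,3)->(0,4)->EXIT | p2:escaped | p3:(0,2)->(0,3) | p4:escaped
Step 6: p0:(0,0)->(0,1) | p1:escaped | p2:escaped | p3:(0,3)->(0,4)->EXIT | p4:escaped
Step 7: p0:(0,1)->(0,2) | p1:escaped | p2:escaped | p3:escaped | p4:escaped
Step 8: p0:(0,2)->(0,3) | p1:escaped | p2:escaped | p3:escaped | p4:escaped
Step 9: p0:(0,3)->(0,4)->EXIT | p1:escaped | p2:escaped | p3:escaped | p4:escaped
Exit steps: [9, 5, 1, 6, 3]
First to escape: p2 at step 1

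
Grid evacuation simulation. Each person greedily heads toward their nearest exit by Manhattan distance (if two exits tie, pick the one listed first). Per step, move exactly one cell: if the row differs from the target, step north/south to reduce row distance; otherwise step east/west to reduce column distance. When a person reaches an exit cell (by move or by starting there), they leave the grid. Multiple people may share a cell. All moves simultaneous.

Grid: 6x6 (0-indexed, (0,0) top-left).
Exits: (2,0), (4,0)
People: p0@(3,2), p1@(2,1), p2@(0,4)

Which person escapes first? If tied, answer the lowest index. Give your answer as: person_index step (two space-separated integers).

Step 1: p0:(3,2)->(2,2) | p1:(2,1)->(2,0)->EXIT | p2:(0,4)->(1,4)
Step 2: p0:(2,2)->(2,1) | p1:escaped | p2:(1,4)->(2,4)
Step 3: p0:(2,1)->(2,0)->EXIT | p1:escaped | p2:(2,4)->(2,3)
Step 4: p0:escaped | p1:escaped | p2:(2,3)->(2,2)
Step 5: p0:escaped | p1:escaped | p2:(2,2)->(2,1)
Step 6: p0:escaped | p1:escaped | p2:(2,1)->(2,0)->EXIT
Exit steps: [3, 1, 6]
First to escape: p1 at step 1

Answer: 1 1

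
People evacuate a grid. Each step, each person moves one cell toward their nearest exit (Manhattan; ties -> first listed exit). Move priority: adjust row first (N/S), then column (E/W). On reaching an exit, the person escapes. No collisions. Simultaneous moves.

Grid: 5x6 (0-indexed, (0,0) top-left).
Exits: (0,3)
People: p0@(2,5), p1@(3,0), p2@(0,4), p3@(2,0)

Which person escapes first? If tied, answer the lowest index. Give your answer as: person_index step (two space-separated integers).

Answer: 2 1

Derivation:
Step 1: p0:(2,5)->(1,5) | p1:(3,0)->(2,0) | p2:(0,4)->(0,3)->EXIT | p3:(2,0)->(1,0)
Step 2: p0:(1,5)->(0,5) | p1:(2,0)->(1,0) | p2:escaped | p3:(1,0)->(0,0)
Step 3: p0:(0,5)->(0,4) | p1:(1,0)->(0,0) | p2:escaped | p3:(0,0)->(0,1)
Step 4: p0:(0,4)->(0,3)->EXIT | p1:(0,0)->(0,1) | p2:escaped | p3:(0,1)->(0,2)
Step 5: p0:escaped | p1:(0,1)->(0,2) | p2:escaped | p3:(0,2)->(0,3)->EXIT
Step 6: p0:escaped | p1:(0,2)->(0,3)->EXIT | p2:escaped | p3:escaped
Exit steps: [4, 6, 1, 5]
First to escape: p2 at step 1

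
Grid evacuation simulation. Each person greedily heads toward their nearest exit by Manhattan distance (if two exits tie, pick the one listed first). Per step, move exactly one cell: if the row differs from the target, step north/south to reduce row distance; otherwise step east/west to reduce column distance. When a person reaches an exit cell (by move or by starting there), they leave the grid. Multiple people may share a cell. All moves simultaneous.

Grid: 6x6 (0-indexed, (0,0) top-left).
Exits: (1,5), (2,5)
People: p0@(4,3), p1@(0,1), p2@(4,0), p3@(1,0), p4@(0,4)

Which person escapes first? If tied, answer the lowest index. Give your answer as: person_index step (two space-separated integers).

Step 1: p0:(4,3)->(3,3) | p1:(0,1)->(1,1) | p2:(4,0)->(3,0) | p3:(1,0)->(1,1) | p4:(0,4)->(1,4)
Step 2: p0:(3,3)->(2,3) | p1:(1,1)->(1,2) | p2:(3,0)->(2,0) | p3:(1,1)->(1,2) | p4:(1,4)->(1,5)->EXIT
Step 3: p0:(2,3)->(2,4) | p1:(1,2)->(1,3) | p2:(2,0)->(2,1) | p3:(1,2)->(1,3) | p4:escaped
Step 4: p0:(2,4)->(2,5)->EXIT | p1:(1,3)->(1,4) | p2:(2,1)->(2,2) | p3:(1,3)->(1,4) | p4:escaped
Step 5: p0:escaped | p1:(1,4)->(1,5)->EXIT | p2:(2,2)->(2,3) | p3:(1,4)->(1,5)->EXIT | p4:escaped
Step 6: p0:escaped | p1:escaped | p2:(2,3)->(2,4) | p3:escaped | p4:escaped
Step 7: p0:escaped | p1:escaped | p2:(2,4)->(2,5)->EXIT | p3:escaped | p4:escaped
Exit steps: [4, 5, 7, 5, 2]
First to escape: p4 at step 2

Answer: 4 2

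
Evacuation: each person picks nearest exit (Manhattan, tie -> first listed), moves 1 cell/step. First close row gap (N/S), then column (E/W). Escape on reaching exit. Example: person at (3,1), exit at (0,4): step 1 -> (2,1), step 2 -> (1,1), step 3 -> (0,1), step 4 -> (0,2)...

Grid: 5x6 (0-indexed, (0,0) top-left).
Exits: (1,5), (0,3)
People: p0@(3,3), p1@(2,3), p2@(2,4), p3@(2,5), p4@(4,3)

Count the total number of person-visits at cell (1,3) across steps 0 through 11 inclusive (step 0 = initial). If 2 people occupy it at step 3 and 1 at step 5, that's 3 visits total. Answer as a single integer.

Step 0: p0@(3,3) p1@(2,3) p2@(2,4) p3@(2,5) p4@(4,3) -> at (1,3): 0 [-], cum=0
Step 1: p0@(2,3) p1@(1,3) p2@(1,4) p3@ESC p4@(3,3) -> at (1,3): 1 [p1], cum=1
Step 2: p0@(1,3) p1@ESC p2@ESC p3@ESC p4@(2,3) -> at (1,3): 1 [p0], cum=2
Step 3: p0@ESC p1@ESC p2@ESC p3@ESC p4@(1,3) -> at (1,3): 1 [p4], cum=3
Step 4: p0@ESC p1@ESC p2@ESC p3@ESC p4@ESC -> at (1,3): 0 [-], cum=3
Total visits = 3

Answer: 3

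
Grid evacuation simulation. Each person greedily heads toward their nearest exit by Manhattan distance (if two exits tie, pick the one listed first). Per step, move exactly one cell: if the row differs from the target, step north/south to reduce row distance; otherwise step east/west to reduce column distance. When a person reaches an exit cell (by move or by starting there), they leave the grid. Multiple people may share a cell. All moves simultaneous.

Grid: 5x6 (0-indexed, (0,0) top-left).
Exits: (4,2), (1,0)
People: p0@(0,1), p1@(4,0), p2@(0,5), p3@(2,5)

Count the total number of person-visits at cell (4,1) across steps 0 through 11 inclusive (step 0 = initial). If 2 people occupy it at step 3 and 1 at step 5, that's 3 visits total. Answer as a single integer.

Answer: 1

Derivation:
Step 0: p0@(0,1) p1@(4,0) p2@(0,5) p3@(2,5) -> at (4,1): 0 [-], cum=0
Step 1: p0@(1,1) p1@(4,1) p2@(1,5) p3@(3,5) -> at (4,1): 1 [p1], cum=1
Step 2: p0@ESC p1@ESC p2@(1,4) p3@(4,5) -> at (4,1): 0 [-], cum=1
Step 3: p0@ESC p1@ESC p2@(1,3) p3@(4,4) -> at (4,1): 0 [-], cum=1
Step 4: p0@ESC p1@ESC p2@(1,2) p3@(4,3) -> at (4,1): 0 [-], cum=1
Step 5: p0@ESC p1@ESC p2@(1,1) p3@ESC -> at (4,1): 0 [-], cum=1
Step 6: p0@ESC p1@ESC p2@ESC p3@ESC -> at (4,1): 0 [-], cum=1
Total visits = 1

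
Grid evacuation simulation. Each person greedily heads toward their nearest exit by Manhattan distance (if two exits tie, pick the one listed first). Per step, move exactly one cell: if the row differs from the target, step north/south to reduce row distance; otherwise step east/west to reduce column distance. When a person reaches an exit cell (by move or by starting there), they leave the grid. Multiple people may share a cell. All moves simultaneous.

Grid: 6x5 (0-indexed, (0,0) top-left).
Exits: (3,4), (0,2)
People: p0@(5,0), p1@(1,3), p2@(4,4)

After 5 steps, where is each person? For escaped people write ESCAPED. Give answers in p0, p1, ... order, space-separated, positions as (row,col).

Step 1: p0:(5,0)->(4,0) | p1:(1,3)->(0,3) | p2:(4,4)->(3,4)->EXIT
Step 2: p0:(4,0)->(3,0) | p1:(0,3)->(0,2)->EXIT | p2:escaped
Step 3: p0:(3,0)->(3,1) | p1:escaped | p2:escaped
Step 4: p0:(3,1)->(3,2) | p1:escaped | p2:escaped
Step 5: p0:(3,2)->(3,3) | p1:escaped | p2:escaped

(3,3) ESCAPED ESCAPED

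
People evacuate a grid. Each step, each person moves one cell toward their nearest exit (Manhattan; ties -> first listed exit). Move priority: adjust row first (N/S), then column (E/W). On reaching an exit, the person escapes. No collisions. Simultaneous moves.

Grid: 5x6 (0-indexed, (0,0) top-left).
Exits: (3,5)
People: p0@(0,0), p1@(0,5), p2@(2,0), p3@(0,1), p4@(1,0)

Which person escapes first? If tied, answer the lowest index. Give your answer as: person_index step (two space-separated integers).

Answer: 1 3

Derivation:
Step 1: p0:(0,0)->(1,0) | p1:(0,5)->(1,5) | p2:(2,0)->(3,0) | p3:(0,1)->(1,1) | p4:(1,0)->(2,0)
Step 2: p0:(1,0)->(2,0) | p1:(1,5)->(2,5) | p2:(3,0)->(3,1) | p3:(1,1)->(2,1) | p4:(2,0)->(3,0)
Step 3: p0:(2,0)->(3,0) | p1:(2,5)->(3,5)->EXIT | p2:(3,1)->(3,2) | p3:(2,1)->(3,1) | p4:(3,0)->(3,1)
Step 4: p0:(3,0)->(3,1) | p1:escaped | p2:(3,2)->(3,3) | p3:(3,1)->(3,2) | p4:(3,1)->(3,2)
Step 5: p0:(3,1)->(3,2) | p1:escaped | p2:(3,3)->(3,4) | p3:(3,2)->(3,3) | p4:(3,2)->(3,3)
Step 6: p0:(3,2)->(3,3) | p1:escaped | p2:(3,4)->(3,5)->EXIT | p3:(3,3)->(3,4) | p4:(3,3)->(3,4)
Step 7: p0:(3,3)->(3,4) | p1:escaped | p2:escaped | p3:(3,4)->(3,5)->EXIT | p4:(3,4)->(3,5)->EXIT
Step 8: p0:(3,4)->(3,5)->EXIT | p1:escaped | p2:escaped | p3:escaped | p4:escaped
Exit steps: [8, 3, 6, 7, 7]
First to escape: p1 at step 3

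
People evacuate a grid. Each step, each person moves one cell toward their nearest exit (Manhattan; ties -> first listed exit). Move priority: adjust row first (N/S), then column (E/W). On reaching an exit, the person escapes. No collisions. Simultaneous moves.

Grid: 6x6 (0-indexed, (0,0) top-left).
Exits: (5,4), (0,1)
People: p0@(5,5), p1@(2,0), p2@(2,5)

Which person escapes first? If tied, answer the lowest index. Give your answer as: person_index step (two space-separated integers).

Step 1: p0:(5,5)->(5,4)->EXIT | p1:(2,0)->(1,0) | p2:(2,5)->(3,5)
Step 2: p0:escaped | p1:(1,0)->(0,0) | p2:(3,5)->(4,5)
Step 3: p0:escaped | p1:(0,0)->(0,1)->EXIT | p2:(4,5)->(5,5)
Step 4: p0:escaped | p1:escaped | p2:(5,5)->(5,4)->EXIT
Exit steps: [1, 3, 4]
First to escape: p0 at step 1

Answer: 0 1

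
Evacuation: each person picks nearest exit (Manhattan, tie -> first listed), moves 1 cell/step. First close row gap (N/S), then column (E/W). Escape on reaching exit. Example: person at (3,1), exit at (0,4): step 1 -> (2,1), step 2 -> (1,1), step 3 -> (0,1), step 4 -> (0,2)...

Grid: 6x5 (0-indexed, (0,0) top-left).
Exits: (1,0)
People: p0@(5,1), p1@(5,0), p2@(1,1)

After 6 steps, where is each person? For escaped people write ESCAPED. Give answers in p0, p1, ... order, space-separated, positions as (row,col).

Step 1: p0:(5,1)->(4,1) | p1:(5,0)->(4,0) | p2:(1,1)->(1,0)->EXIT
Step 2: p0:(4,1)->(3,1) | p1:(4,0)->(3,0) | p2:escaped
Step 3: p0:(3,1)->(2,1) | p1:(3,0)->(2,0) | p2:escaped
Step 4: p0:(2,1)->(1,1) | p1:(2,0)->(1,0)->EXIT | p2:escaped
Step 5: p0:(1,1)->(1,0)->EXIT | p1:escaped | p2:escaped

ESCAPED ESCAPED ESCAPED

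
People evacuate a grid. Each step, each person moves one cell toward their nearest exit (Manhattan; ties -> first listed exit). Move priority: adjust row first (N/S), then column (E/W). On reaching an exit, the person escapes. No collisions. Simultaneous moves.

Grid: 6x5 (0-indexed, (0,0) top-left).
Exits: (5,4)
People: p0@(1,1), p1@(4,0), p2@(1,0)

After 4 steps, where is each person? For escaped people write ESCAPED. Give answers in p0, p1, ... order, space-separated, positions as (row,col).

Step 1: p0:(1,1)->(2,1) | p1:(4,0)->(5,0) | p2:(1,0)->(2,0)
Step 2: p0:(2,1)->(3,1) | p1:(5,0)->(5,1) | p2:(2,0)->(3,0)
Step 3: p0:(3,1)->(4,1) | p1:(5,1)->(5,2) | p2:(3,0)->(4,0)
Step 4: p0:(4,1)->(5,1) | p1:(5,2)->(5,3) | p2:(4,0)->(5,0)

(5,1) (5,3) (5,0)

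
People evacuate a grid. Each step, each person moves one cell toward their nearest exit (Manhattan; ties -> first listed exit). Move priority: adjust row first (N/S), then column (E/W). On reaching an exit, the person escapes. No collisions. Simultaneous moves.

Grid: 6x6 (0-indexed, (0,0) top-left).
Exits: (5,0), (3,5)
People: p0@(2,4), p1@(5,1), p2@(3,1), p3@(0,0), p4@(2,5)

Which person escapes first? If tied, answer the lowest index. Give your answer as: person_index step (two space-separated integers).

Answer: 1 1

Derivation:
Step 1: p0:(2,4)->(3,4) | p1:(5,1)->(5,0)->EXIT | p2:(3,1)->(4,1) | p3:(0,0)->(1,0) | p4:(2,5)->(3,5)->EXIT
Step 2: p0:(3,4)->(3,5)->EXIT | p1:escaped | p2:(4,1)->(5,1) | p3:(1,0)->(2,0) | p4:escaped
Step 3: p0:escaped | p1:escaped | p2:(5,1)->(5,0)->EXIT | p3:(2,0)->(3,0) | p4:escaped
Step 4: p0:escaped | p1:escaped | p2:escaped | p3:(3,0)->(4,0) | p4:escaped
Step 5: p0:escaped | p1:escaped | p2:escaped | p3:(4,0)->(5,0)->EXIT | p4:escaped
Exit steps: [2, 1, 3, 5, 1]
First to escape: p1 at step 1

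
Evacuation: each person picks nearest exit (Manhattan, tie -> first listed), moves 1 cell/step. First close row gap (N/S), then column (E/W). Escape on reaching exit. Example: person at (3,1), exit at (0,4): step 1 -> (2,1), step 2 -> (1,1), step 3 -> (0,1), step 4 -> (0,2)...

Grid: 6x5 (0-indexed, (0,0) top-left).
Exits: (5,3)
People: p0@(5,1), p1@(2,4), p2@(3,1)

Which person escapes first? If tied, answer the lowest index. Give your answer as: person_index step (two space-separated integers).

Step 1: p0:(5,1)->(5,2) | p1:(2,4)->(3,4) | p2:(3,1)->(4,1)
Step 2: p0:(5,2)->(5,3)->EXIT | p1:(3,4)->(4,4) | p2:(4,1)->(5,1)
Step 3: p0:escaped | p1:(4,4)->(5,4) | p2:(5,1)->(5,2)
Step 4: p0:escaped | p1:(5,4)->(5,3)->EXIT | p2:(5,2)->(5,3)->EXIT
Exit steps: [2, 4, 4]
First to escape: p0 at step 2

Answer: 0 2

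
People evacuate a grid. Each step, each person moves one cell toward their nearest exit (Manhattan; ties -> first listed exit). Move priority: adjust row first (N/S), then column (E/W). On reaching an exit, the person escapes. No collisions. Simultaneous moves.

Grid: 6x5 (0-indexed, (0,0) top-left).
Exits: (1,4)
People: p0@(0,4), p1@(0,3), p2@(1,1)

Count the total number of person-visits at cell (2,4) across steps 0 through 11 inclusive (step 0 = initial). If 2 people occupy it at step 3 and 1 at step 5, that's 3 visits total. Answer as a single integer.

Step 0: p0@(0,4) p1@(0,3) p2@(1,1) -> at (2,4): 0 [-], cum=0
Step 1: p0@ESC p1@(1,3) p2@(1,2) -> at (2,4): 0 [-], cum=0
Step 2: p0@ESC p1@ESC p2@(1,3) -> at (2,4): 0 [-], cum=0
Step 3: p0@ESC p1@ESC p2@ESC -> at (2,4): 0 [-], cum=0
Total visits = 0

Answer: 0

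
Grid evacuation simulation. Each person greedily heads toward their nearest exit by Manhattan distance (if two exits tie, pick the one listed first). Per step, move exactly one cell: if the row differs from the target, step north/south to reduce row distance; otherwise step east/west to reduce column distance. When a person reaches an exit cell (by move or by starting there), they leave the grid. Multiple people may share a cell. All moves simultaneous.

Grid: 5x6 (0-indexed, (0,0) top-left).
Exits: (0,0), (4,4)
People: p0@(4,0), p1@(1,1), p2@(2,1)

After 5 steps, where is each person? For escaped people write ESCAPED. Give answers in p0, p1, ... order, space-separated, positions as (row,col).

Step 1: p0:(4,0)->(3,0) | p1:(1,1)->(0,1) | p2:(2,1)->(1,1)
Step 2: p0:(3,0)->(2,0) | p1:(0,1)->(0,0)->EXIT | p2:(1,1)->(0,1)
Step 3: p0:(2,0)->(1,0) | p1:escaped | p2:(0,1)->(0,0)->EXIT
Step 4: p0:(1,0)->(0,0)->EXIT | p1:escaped | p2:escaped

ESCAPED ESCAPED ESCAPED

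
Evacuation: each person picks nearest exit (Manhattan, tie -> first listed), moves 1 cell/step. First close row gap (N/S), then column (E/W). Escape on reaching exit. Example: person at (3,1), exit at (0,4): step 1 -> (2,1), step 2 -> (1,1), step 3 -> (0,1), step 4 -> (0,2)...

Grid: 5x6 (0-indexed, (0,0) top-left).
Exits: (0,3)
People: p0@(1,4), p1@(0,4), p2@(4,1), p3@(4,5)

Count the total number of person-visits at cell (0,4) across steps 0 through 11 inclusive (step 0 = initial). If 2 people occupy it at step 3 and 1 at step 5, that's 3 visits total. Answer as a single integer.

Answer: 3

Derivation:
Step 0: p0@(1,4) p1@(0,4) p2@(4,1) p3@(4,5) -> at (0,4): 1 [p1], cum=1
Step 1: p0@(0,4) p1@ESC p2@(3,1) p3@(3,5) -> at (0,4): 1 [p0], cum=2
Step 2: p0@ESC p1@ESC p2@(2,1) p3@(2,5) -> at (0,4): 0 [-], cum=2
Step 3: p0@ESC p1@ESC p2@(1,1) p3@(1,5) -> at (0,4): 0 [-], cum=2
Step 4: p0@ESC p1@ESC p2@(0,1) p3@(0,5) -> at (0,4): 0 [-], cum=2
Step 5: p0@ESC p1@ESC p2@(0,2) p3@(0,4) -> at (0,4): 1 [p3], cum=3
Step 6: p0@ESC p1@ESC p2@ESC p3@ESC -> at (0,4): 0 [-], cum=3
Total visits = 3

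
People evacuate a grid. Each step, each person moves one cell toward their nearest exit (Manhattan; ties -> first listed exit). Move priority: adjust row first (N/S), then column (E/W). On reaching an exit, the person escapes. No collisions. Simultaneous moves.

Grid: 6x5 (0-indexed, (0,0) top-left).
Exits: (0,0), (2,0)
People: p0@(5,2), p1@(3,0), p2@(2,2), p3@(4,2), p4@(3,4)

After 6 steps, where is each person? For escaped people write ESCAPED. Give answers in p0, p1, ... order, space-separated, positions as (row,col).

Step 1: p0:(5,2)->(4,2) | p1:(3,0)->(2,0)->EXIT | p2:(2,2)->(2,1) | p3:(4,2)->(3,2) | p4:(3,4)->(2,4)
Step 2: p0:(4,2)->(3,2) | p1:escaped | p2:(2,1)->(2,0)->EXIT | p3:(3,2)->(2,2) | p4:(2,4)->(2,3)
Step 3: p0:(3,2)->(2,2) | p1:escaped | p2:escaped | p3:(2,2)->(2,1) | p4:(2,3)->(2,2)
Step 4: p0:(2,2)->(2,1) | p1:escaped | p2:escaped | p3:(2,1)->(2,0)->EXIT | p4:(2,2)->(2,1)
Step 5: p0:(2,1)->(2,0)->EXIT | p1:escaped | p2:escaped | p3:escaped | p4:(2,1)->(2,0)->EXIT

ESCAPED ESCAPED ESCAPED ESCAPED ESCAPED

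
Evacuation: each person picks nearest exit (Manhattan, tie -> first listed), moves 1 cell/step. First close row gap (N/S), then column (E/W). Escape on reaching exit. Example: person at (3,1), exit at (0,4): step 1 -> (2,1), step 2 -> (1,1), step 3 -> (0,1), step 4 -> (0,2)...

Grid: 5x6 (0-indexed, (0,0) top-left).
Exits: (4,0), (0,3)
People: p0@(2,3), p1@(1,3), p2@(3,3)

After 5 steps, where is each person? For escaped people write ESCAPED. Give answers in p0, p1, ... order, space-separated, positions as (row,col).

Step 1: p0:(2,3)->(1,3) | p1:(1,3)->(0,3)->EXIT | p2:(3,3)->(2,3)
Step 2: p0:(1,3)->(0,3)->EXIT | p1:escaped | p2:(2,3)->(1,3)
Step 3: p0:escaped | p1:escaped | p2:(1,3)->(0,3)->EXIT

ESCAPED ESCAPED ESCAPED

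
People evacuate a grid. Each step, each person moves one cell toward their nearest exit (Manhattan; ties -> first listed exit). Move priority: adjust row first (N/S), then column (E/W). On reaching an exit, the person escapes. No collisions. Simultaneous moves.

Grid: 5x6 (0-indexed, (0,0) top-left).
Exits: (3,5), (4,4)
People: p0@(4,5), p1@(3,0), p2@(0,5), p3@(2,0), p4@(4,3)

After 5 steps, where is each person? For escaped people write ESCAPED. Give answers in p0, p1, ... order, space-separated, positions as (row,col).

Step 1: p0:(4,5)->(3,5)->EXIT | p1:(3,0)->(3,1) | p2:(0,5)->(1,5) | p3:(2,0)->(3,0) | p4:(4,3)->(4,4)->EXIT
Step 2: p0:escaped | p1:(3,1)->(3,2) | p2:(1,5)->(2,5) | p3:(3,0)->(3,1) | p4:escaped
Step 3: p0:escaped | p1:(3,2)->(3,3) | p2:(2,5)->(3,5)->EXIT | p3:(3,1)->(3,2) | p4:escaped
Step 4: p0:escaped | p1:(3,3)->(3,4) | p2:escaped | p3:(3,2)->(3,3) | p4:escaped
Step 5: p0:escaped | p1:(3,4)->(3,5)->EXIT | p2:escaped | p3:(3,3)->(3,4) | p4:escaped

ESCAPED ESCAPED ESCAPED (3,4) ESCAPED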